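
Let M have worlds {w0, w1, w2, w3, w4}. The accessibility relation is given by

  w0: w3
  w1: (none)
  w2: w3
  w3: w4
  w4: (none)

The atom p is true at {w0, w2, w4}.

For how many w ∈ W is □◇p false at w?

1

w0: successors {w3}; ◇p there: w3:T. ✓
w1: no successors, so □◇p holds vacuously. ✓
w2: successors {w3}; ◇p there: w3:T. ✓
w3: successors {w4}; ◇p there: w4:F. ✗
w4: no successors, so □◇p holds vacuously. ✓
Satisfying worlds: {w0, w1, w2, w4}.
So □◇p fails at the other 1 world.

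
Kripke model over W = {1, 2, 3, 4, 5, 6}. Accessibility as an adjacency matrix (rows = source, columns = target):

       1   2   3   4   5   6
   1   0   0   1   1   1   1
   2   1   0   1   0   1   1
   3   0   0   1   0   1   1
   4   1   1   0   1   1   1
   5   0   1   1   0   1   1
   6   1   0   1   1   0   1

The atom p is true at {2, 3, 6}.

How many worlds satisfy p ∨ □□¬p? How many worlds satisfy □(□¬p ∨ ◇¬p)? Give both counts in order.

For p ∨ □□¬p:
1: p is F, □□¬p is F. ✗
2: p is T, □□¬p is F. ✓
3: p is T, □□¬p is F. ✓
4: p is F, □□¬p is F. ✗
5: p is F, □□¬p is F. ✗
6: p is T, □□¬p is F. ✓
— 3 worlds.
For □(□¬p ∨ ◇¬p):
1: successors {3, 4, 5, 6}; □¬p ∨ ◇¬p there: 3:T, 4:T, 5:T, 6:T. ✓
2: successors {1, 3, 5, 6}; □¬p ∨ ◇¬p there: 1:T, 3:T, 5:T, 6:T. ✓
3: successors {3, 5, 6}; □¬p ∨ ◇¬p there: 3:T, 5:T, 6:T. ✓
4: successors {1, 2, 4, 5, 6}; □¬p ∨ ◇¬p there: 1:T, 2:T, 4:T, 5:T, 6:T. ✓
5: successors {2, 3, 5, 6}; □¬p ∨ ◇¬p there: 2:T, 3:T, 5:T, 6:T. ✓
6: successors {1, 3, 4, 6}; □¬p ∨ ◇¬p there: 1:T, 3:T, 4:T, 6:T. ✓
— 6 worlds.

3 and 6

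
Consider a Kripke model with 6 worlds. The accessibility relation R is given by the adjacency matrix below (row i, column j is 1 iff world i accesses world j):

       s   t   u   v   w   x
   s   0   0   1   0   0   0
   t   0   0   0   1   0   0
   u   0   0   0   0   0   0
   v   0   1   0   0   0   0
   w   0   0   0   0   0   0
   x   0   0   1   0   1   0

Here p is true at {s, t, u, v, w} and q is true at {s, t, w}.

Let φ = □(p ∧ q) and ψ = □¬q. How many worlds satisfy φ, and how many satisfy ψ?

3 and 4

For □(p ∧ q):
s: successors {u}; p ∧ q there: u:F. ✗
t: successors {v}; p ∧ q there: v:F. ✗
u: no successors, so □(p ∧ q) holds vacuously. ✓
v: successors {t}; p ∧ q there: t:T. ✓
w: no successors, so □(p ∧ q) holds vacuously. ✓
x: successors {u, w}; p ∧ q there: u:F, w:T. ✗
— 3 worlds.
For □¬q:
s: successors {u}; ¬q there: u:T. ✓
t: successors {v}; ¬q there: v:T. ✓
u: no successors, so □¬q holds vacuously. ✓
v: successors {t}; ¬q there: t:F. ✗
w: no successors, so □¬q holds vacuously. ✓
x: successors {u, w}; ¬q there: u:T, w:F. ✗
— 4 worlds.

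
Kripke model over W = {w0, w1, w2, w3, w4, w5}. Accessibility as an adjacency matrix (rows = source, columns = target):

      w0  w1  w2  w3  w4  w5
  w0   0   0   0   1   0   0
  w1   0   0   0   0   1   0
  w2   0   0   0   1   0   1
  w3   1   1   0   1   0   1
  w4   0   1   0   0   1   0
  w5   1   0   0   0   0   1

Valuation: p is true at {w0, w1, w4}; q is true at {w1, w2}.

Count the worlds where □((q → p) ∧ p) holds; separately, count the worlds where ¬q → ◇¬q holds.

For □((q → p) ∧ p):
w0: successors {w3}; (q → p) ∧ p there: w3:F. ✗
w1: successors {w4}; (q → p) ∧ p there: w4:T. ✓
w2: successors {w3, w5}; (q → p) ∧ p there: w3:F, w5:F. ✗
w3: successors {w0, w1, w3, w5}; (q → p) ∧ p there: w0:T, w1:T, w3:F, w5:F. ✗
w4: successors {w1, w4}; (q → p) ∧ p there: w1:T, w4:T. ✓
w5: successors {w0, w5}; (q → p) ∧ p there: w0:T, w5:F. ✗
— 2 worlds.
For ¬q → ◇¬q:
w0: ¬q is T, ◇¬q is T. ✓
w1: ¬q is F, ◇¬q is T. ✓
w2: ¬q is F, ◇¬q is T. ✓
w3: ¬q is T, ◇¬q is T. ✓
w4: ¬q is T, ◇¬q is T. ✓
w5: ¬q is T, ◇¬q is T. ✓
— 6 worlds.

2 and 6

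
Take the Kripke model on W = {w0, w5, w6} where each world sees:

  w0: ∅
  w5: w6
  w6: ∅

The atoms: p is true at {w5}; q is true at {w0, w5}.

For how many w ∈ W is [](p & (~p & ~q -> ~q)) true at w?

2

w0: no successors, so [](p & (~p & ~q -> ~q)) holds vacuously. ✓
w5: successors {w6}; p & (~p & ~q -> ~q) there: w6:F. ✗
w6: no successors, so [](p & (~p & ~q -> ~q)) holds vacuously. ✓
Satisfying worlds: {w0, w6}.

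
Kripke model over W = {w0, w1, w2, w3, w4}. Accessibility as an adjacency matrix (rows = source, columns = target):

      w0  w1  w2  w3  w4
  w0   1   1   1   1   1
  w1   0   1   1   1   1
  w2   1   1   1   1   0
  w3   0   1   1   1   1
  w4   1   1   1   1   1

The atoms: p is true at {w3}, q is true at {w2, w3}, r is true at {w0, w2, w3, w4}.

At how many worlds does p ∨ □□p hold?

w0: p is F, □□p is F. ✗
w1: p is F, □□p is F. ✗
w2: p is F, □□p is F. ✗
w3: p is T, □□p is F. ✓
w4: p is F, □□p is F. ✗
Satisfying worlds: {w3}.

1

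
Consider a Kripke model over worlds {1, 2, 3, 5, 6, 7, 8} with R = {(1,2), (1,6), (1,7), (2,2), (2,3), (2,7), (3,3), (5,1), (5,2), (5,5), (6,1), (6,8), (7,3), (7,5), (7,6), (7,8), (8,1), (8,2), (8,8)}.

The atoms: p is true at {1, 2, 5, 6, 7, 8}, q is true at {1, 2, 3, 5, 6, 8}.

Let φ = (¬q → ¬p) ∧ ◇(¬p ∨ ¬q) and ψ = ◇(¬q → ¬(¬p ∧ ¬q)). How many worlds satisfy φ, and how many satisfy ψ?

3 and 7

For (¬q → ¬p) ∧ ◇(¬p ∨ ¬q):
1: ¬q → ¬p is T, ◇(¬p ∨ ¬q) is T. ✓
2: ¬q → ¬p is T, ◇(¬p ∨ ¬q) is T. ✓
3: ¬q → ¬p is T, ◇(¬p ∨ ¬q) is T. ✓
5: ¬q → ¬p is T, ◇(¬p ∨ ¬q) is F. ✗
6: ¬q → ¬p is T, ◇(¬p ∨ ¬q) is F. ✗
7: ¬q → ¬p is F, ◇(¬p ∨ ¬q) is T. ✗
8: ¬q → ¬p is T, ◇(¬p ∨ ¬q) is F. ✗
— 3 worlds.
For ◇(¬q → ¬(¬p ∧ ¬q)):
1: successors {2, 6, 7}; ¬q → ¬(¬p ∧ ¬q) there: 2:T, 6:T, 7:T. ✓
2: successors {2, 3, 7}; ¬q → ¬(¬p ∧ ¬q) there: 2:T, 3:T, 7:T. ✓
3: successors {3}; ¬q → ¬(¬p ∧ ¬q) there: 3:T. ✓
5: successors {1, 2, 5}; ¬q → ¬(¬p ∧ ¬q) there: 1:T, 2:T, 5:T. ✓
6: successors {1, 8}; ¬q → ¬(¬p ∧ ¬q) there: 1:T, 8:T. ✓
7: successors {3, 5, 6, 8}; ¬q → ¬(¬p ∧ ¬q) there: 3:T, 5:T, 6:T, 8:T. ✓
8: successors {1, 2, 8}; ¬q → ¬(¬p ∧ ¬q) there: 1:T, 2:T, 8:T. ✓
— 7 worlds.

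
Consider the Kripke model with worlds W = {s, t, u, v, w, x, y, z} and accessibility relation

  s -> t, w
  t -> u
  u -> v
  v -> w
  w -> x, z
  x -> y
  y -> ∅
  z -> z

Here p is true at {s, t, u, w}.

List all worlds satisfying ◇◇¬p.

s: successors {t, w}; ◇¬p there: t:F, w:T. ✓
t: successors {u}; ◇¬p there: u:T. ✓
u: successors {v}; ◇¬p there: v:F. ✗
v: successors {w}; ◇¬p there: w:T. ✓
w: successors {x, z}; ◇¬p there: x:T, z:T. ✓
x: successors {y}; ◇¬p there: y:F. ✗
y: no successors, so ◇◇¬p fails. ✗
z: successors {z}; ◇¬p there: z:T. ✓

{s, t, v, w, z}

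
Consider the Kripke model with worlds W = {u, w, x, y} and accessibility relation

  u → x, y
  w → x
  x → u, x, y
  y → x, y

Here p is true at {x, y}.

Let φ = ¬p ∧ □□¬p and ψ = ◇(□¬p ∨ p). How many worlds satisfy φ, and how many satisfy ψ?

0 and 4

For ¬p ∧ □□¬p:
u: ¬p is T, □□¬p is F. ✗
w: ¬p is T, □□¬p is F. ✗
x: ¬p is F, □□¬p is F. ✗
y: ¬p is F, □□¬p is F. ✗
— 0 worlds.
For ◇(□¬p ∨ p):
u: successors {x, y}; □¬p ∨ p there: x:T, y:T. ✓
w: successors {x}; □¬p ∨ p there: x:T. ✓
x: successors {u, x, y}; □¬p ∨ p there: u:F, x:T, y:T. ✓
y: successors {x, y}; □¬p ∨ p there: x:T, y:T. ✓
— 4 worlds.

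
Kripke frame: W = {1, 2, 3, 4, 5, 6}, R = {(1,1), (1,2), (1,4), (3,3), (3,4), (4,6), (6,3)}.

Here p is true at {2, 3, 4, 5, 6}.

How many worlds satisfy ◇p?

1: successors {1, 2, 4}; p there: 1:F, 2:T, 4:T. ✓
2: no successors, so ◇p fails. ✗
3: successors {3, 4}; p there: 3:T, 4:T. ✓
4: successors {6}; p there: 6:T. ✓
5: no successors, so ◇p fails. ✗
6: successors {3}; p there: 3:T. ✓
Satisfying worlds: {1, 3, 4, 6}.

4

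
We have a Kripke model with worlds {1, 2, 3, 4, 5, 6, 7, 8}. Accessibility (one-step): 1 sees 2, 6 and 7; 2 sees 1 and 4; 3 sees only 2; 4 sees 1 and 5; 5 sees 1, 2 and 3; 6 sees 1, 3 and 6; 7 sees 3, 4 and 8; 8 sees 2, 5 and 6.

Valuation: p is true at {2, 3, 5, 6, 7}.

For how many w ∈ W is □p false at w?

1: successors {2, 6, 7}; p there: 2:T, 6:T, 7:T. ✓
2: successors {1, 4}; p there: 1:F, 4:F. ✗
3: successors {2}; p there: 2:T. ✓
4: successors {1, 5}; p there: 1:F, 5:T. ✗
5: successors {1, 2, 3}; p there: 1:F, 2:T, 3:T. ✗
6: successors {1, 3, 6}; p there: 1:F, 3:T, 6:T. ✗
7: successors {3, 4, 8}; p there: 3:T, 4:F, 8:F. ✗
8: successors {2, 5, 6}; p there: 2:T, 5:T, 6:T. ✓
Satisfying worlds: {1, 3, 8}.
So □p fails at the other 5 worlds.

5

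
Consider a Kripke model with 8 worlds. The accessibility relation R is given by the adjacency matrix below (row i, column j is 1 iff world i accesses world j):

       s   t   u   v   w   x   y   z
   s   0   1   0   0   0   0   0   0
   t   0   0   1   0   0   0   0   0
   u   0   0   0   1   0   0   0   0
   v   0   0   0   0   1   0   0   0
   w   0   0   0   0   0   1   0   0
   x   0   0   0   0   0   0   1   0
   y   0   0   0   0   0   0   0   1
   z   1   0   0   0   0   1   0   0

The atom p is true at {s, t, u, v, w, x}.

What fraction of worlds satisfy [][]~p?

1/4

s: successors {t}; []~p there: t:F. ✗
t: successors {u}; []~p there: u:F. ✗
u: successors {v}; []~p there: v:F. ✗
v: successors {w}; []~p there: w:F. ✗
w: successors {x}; []~p there: x:T. ✓
x: successors {y}; []~p there: y:T. ✓
y: successors {z}; []~p there: z:F. ✗
z: successors {s, x}; []~p there: s:F, x:T. ✗
That's 2 of 8 worlds, so 2/8 = 1/4.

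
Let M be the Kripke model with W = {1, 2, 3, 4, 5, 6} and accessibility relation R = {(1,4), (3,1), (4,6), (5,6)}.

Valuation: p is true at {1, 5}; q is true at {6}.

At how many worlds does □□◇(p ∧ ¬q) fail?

1: successors {4}; □◇(p ∧ ¬q) there: 4:F. ✗
2: no successors, so □□◇(p ∧ ¬q) holds vacuously. ✓
3: successors {1}; □◇(p ∧ ¬q) there: 1:F. ✗
4: successors {6}; □◇(p ∧ ¬q) there: 6:T. ✓
5: successors {6}; □◇(p ∧ ¬q) there: 6:T. ✓
6: no successors, so □□◇(p ∧ ¬q) holds vacuously. ✓
Satisfying worlds: {2, 4, 5, 6}.
So □□◇(p ∧ ¬q) fails at the other 2 worlds.

2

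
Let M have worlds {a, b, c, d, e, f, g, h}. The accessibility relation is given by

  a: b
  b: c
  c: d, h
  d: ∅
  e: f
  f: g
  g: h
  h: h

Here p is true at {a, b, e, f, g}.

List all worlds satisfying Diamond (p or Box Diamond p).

{a, c, e, f}

a: successors {b}; p or Box Diamond p there: b:T. ✓
b: successors {c}; p or Box Diamond p there: c:F. ✗
c: successors {d, h}; p or Box Diamond p there: d:T, h:F. ✓
d: no successors, so Diamond (p or Box Diamond p) fails. ✗
e: successors {f}; p or Box Diamond p there: f:T. ✓
f: successors {g}; p or Box Diamond p there: g:T. ✓
g: successors {h}; p or Box Diamond p there: h:F. ✗
h: successors {h}; p or Box Diamond p there: h:F. ✗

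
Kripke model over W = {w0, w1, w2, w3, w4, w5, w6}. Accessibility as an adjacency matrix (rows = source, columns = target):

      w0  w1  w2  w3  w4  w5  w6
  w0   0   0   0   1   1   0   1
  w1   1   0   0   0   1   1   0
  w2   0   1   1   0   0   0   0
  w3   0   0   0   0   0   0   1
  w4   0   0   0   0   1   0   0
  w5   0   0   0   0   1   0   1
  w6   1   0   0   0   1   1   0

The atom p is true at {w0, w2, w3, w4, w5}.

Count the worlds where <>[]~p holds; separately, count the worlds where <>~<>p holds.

1 and 1

For <>[]~p:
w0: successors {w3, w4, w6}; []~p there: w3:T, w4:F, w6:F. ✓
w1: successors {w0, w4, w5}; []~p there: w0:F, w4:F, w5:F. ✗
w2: successors {w1, w2}; []~p there: w1:F, w2:F. ✗
w3: successors {w6}; []~p there: w6:F. ✗
w4: successors {w4}; []~p there: w4:F. ✗
w5: successors {w4, w6}; []~p there: w4:F, w6:F. ✗
w6: successors {w0, w4, w5}; []~p there: w0:F, w4:F, w5:F. ✗
— 1 world.
For <>~<>p:
w0: successors {w3, w4, w6}; ~<>p there: w3:T, w4:F, w6:F. ✓
w1: successors {w0, w4, w5}; ~<>p there: w0:F, w4:F, w5:F. ✗
w2: successors {w1, w2}; ~<>p there: w1:F, w2:F. ✗
w3: successors {w6}; ~<>p there: w6:F. ✗
w4: successors {w4}; ~<>p there: w4:F. ✗
w5: successors {w4, w6}; ~<>p there: w4:F, w6:F. ✗
w6: successors {w0, w4, w5}; ~<>p there: w0:F, w4:F, w5:F. ✗
— 1 world.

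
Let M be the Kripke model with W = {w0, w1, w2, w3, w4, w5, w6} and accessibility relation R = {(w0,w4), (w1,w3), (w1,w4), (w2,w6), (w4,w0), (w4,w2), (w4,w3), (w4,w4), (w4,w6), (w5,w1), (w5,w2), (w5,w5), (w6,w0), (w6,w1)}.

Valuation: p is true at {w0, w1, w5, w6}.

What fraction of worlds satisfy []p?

3/7

w0: successors {w4}; p there: w4:F. ✗
w1: successors {w3, w4}; p there: w3:F, w4:F. ✗
w2: successors {w6}; p there: w6:T. ✓
w3: no successors, so []p holds vacuously. ✓
w4: successors {w0, w2, w3, w4, w6}; p there: w0:T, w2:F, w3:F, w4:F, w6:T. ✗
w5: successors {w1, w2, w5}; p there: w1:T, w2:F, w5:T. ✗
w6: successors {w0, w1}; p there: w0:T, w1:T. ✓
That's 3 of 7 worlds, so 3/7.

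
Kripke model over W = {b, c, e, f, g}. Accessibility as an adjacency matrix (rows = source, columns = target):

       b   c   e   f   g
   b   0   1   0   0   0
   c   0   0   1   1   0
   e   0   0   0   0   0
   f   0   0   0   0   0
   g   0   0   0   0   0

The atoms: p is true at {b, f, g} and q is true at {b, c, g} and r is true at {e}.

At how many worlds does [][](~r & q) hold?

b: successors {c}; [](~r & q) there: c:F. ✗
c: successors {e, f}; [](~r & q) there: e:T, f:T. ✓
e: no successors, so [][](~r & q) holds vacuously. ✓
f: no successors, so [][](~r & q) holds vacuously. ✓
g: no successors, so [][](~r & q) holds vacuously. ✓
Satisfying worlds: {c, e, f, g}.

4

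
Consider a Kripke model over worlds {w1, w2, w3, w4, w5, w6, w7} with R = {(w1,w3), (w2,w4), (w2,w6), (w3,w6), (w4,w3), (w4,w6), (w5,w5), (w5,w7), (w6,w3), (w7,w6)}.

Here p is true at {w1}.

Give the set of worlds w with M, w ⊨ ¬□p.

{w1, w2, w3, w4, w5, w6, w7}

w1: □p is F. ✓
w2: □p is F. ✓
w3: □p is F. ✓
w4: □p is F. ✓
w5: □p is F. ✓
w6: □p is F. ✓
w7: □p is F. ✓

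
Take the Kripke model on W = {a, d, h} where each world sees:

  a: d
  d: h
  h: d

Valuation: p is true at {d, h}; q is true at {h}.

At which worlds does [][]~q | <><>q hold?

{a, d, h}

a: [][]~q is F, <><>q is T. ✓
d: [][]~q is T, <><>q is F. ✓
h: [][]~q is F, <><>q is T. ✓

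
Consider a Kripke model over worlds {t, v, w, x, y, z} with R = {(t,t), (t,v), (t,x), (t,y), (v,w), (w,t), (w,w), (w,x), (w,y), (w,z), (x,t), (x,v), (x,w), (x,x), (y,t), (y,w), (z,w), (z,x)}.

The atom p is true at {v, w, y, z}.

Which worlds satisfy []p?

t: successors {t, v, x, y}; p there: t:F, v:T, x:F, y:T. ✗
v: successors {w}; p there: w:T. ✓
w: successors {t, w, x, y, z}; p there: t:F, w:T, x:F, y:T, z:T. ✗
x: successors {t, v, w, x}; p there: t:F, v:T, w:T, x:F. ✗
y: successors {t, w}; p there: t:F, w:T. ✗
z: successors {w, x}; p there: w:T, x:F. ✗

{v}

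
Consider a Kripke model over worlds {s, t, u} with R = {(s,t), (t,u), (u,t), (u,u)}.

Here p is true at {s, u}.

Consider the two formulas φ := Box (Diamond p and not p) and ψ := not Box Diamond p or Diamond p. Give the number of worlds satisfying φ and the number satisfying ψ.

For Box (Diamond p and not p):
s: successors {t}; Diamond p and not p there: t:T. ✓
t: successors {u}; Diamond p and not p there: u:F. ✗
u: successors {t, u}; Diamond p and not p there: t:T, u:F. ✗
— 1 world.
For not Box Diamond p or Diamond p:
s: not Box Diamond p is F, Diamond p is F. ✗
t: not Box Diamond p is F, Diamond p is T. ✓
u: not Box Diamond p is F, Diamond p is T. ✓
— 2 worlds.

1 and 2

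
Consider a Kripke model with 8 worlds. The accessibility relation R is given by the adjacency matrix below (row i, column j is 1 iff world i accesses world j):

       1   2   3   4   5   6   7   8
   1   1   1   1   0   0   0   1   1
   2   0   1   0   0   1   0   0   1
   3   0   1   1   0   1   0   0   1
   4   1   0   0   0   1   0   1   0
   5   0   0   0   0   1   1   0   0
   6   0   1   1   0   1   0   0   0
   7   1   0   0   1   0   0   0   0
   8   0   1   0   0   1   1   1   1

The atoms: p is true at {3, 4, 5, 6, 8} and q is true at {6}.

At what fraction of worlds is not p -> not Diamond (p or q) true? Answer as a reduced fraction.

5/8

1: not p is T, not Diamond (p or q) is F. ✗
2: not p is T, not Diamond (p or q) is F. ✗
3: not p is F, not Diamond (p or q) is F. ✓
4: not p is F, not Diamond (p or q) is F. ✓
5: not p is F, not Diamond (p or q) is F. ✓
6: not p is F, not Diamond (p or q) is F. ✓
7: not p is T, not Diamond (p or q) is F. ✗
8: not p is F, not Diamond (p or q) is F. ✓
That's 5 of 8 worlds, so 5/8.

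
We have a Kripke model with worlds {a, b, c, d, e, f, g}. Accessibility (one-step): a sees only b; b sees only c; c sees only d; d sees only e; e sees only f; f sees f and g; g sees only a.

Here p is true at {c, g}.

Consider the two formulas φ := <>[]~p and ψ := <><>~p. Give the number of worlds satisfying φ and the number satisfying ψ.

For <>[]~p:
a: successors {b}; []~p there: b:F. ✗
b: successors {c}; []~p there: c:T. ✓
c: successors {d}; []~p there: d:T. ✓
d: successors {e}; []~p there: e:T. ✓
e: successors {f}; []~p there: f:F. ✗
f: successors {f, g}; []~p there: f:F, g:T. ✓
g: successors {a}; []~p there: a:T. ✓
— 5 worlds.
For <><>~p:
a: successors {b}; <>~p there: b:F. ✗
b: successors {c}; <>~p there: c:T. ✓
c: successors {d}; <>~p there: d:T. ✓
d: successors {e}; <>~p there: e:T. ✓
e: successors {f}; <>~p there: f:T. ✓
f: successors {f, g}; <>~p there: f:T, g:T. ✓
g: successors {a}; <>~p there: a:T. ✓
— 6 worlds.

5 and 6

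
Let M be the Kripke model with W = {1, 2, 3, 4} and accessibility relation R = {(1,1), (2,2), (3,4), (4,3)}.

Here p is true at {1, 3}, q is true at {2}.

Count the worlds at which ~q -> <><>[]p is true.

3

1: ~q is T, <><>[]p is T. ✓
2: ~q is F, <><>[]p is F. ✓
3: ~q is T, <><>[]p is F. ✗
4: ~q is T, <><>[]p is T. ✓
Satisfying worlds: {1, 2, 4}.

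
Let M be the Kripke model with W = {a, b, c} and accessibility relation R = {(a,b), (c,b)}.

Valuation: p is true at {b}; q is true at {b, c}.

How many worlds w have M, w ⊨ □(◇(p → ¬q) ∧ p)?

a: successors {b}; ◇(p → ¬q) ∧ p there: b:F. ✗
b: no successors, so □(◇(p → ¬q) ∧ p) holds vacuously. ✓
c: successors {b}; ◇(p → ¬q) ∧ p there: b:F. ✗
Satisfying worlds: {b}.

1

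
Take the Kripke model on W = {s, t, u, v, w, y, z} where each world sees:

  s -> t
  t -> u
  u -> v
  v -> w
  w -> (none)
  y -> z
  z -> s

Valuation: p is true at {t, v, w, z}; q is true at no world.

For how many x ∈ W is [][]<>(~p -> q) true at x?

5

s: successors {t}; []<>(~p -> q) there: t:T. ✓
t: successors {u}; []<>(~p -> q) there: u:T. ✓
u: successors {v}; []<>(~p -> q) there: v:F. ✗
v: successors {w}; []<>(~p -> q) there: w:T. ✓
w: no successors, so [][]<>(~p -> q) holds vacuously. ✓
y: successors {z}; []<>(~p -> q) there: z:T. ✓
z: successors {s}; []<>(~p -> q) there: s:F. ✗
Satisfying worlds: {s, t, v, w, y}.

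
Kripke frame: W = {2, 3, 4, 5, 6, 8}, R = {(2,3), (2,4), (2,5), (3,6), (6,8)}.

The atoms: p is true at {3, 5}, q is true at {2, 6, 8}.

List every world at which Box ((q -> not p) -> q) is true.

2: successors {3, 4, 5}; (q -> not p) -> q there: 3:F, 4:F, 5:F. ✗
3: successors {6}; (q -> not p) -> q there: 6:T. ✓
4: no successors, so Box ((q -> not p) -> q) holds vacuously. ✓
5: no successors, so Box ((q -> not p) -> q) holds vacuously. ✓
6: successors {8}; (q -> not p) -> q there: 8:T. ✓
8: no successors, so Box ((q -> not p) -> q) holds vacuously. ✓

{3, 4, 5, 6, 8}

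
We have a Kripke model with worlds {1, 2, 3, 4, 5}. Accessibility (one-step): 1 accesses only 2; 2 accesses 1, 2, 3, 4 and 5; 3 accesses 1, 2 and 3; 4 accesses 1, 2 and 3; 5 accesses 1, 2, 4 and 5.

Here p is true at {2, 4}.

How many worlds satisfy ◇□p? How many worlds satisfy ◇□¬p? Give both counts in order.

For ◇□p:
1: successors {2}; □p there: 2:F. ✗
2: successors {1, 2, 3, 4, 5}; □p there: 1:T, 2:F, 3:F, 4:F, 5:F. ✓
3: successors {1, 2, 3}; □p there: 1:T, 2:F, 3:F. ✓
4: successors {1, 2, 3}; □p there: 1:T, 2:F, 3:F. ✓
5: successors {1, 2, 4, 5}; □p there: 1:T, 2:F, 4:F, 5:F. ✓
— 4 worlds.
For ◇□¬p:
1: successors {2}; □¬p there: 2:F. ✗
2: successors {1, 2, 3, 4, 5}; □¬p there: 1:F, 2:F, 3:F, 4:F, 5:F. ✗
3: successors {1, 2, 3}; □¬p there: 1:F, 2:F, 3:F. ✗
4: successors {1, 2, 3}; □¬p there: 1:F, 2:F, 3:F. ✗
5: successors {1, 2, 4, 5}; □¬p there: 1:F, 2:F, 4:F, 5:F. ✗
— 0 worlds.

4 and 0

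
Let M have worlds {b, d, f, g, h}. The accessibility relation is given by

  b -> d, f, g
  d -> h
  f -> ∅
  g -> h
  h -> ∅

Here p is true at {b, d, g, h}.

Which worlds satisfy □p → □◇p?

b: □p is F, □◇p is F. ✓
d: □p is T, □◇p is F. ✗
f: □p is T, □◇p is T. ✓
g: □p is T, □◇p is F. ✗
h: □p is T, □◇p is T. ✓

{b, f, h}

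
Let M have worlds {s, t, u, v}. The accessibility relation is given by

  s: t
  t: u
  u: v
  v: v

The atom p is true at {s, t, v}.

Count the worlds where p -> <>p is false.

s: p is T, <>p is T. ✓
t: p is T, <>p is F. ✗
u: p is F, <>p is T. ✓
v: p is T, <>p is T. ✓
Satisfying worlds: {s, u, v}.
So p -> <>p fails at the other 1 world.

1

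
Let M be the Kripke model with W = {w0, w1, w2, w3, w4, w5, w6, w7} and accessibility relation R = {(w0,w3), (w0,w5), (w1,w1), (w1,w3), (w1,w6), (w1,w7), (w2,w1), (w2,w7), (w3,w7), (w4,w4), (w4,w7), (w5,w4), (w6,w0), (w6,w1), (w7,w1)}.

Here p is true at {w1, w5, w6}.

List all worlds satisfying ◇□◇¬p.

{w0, w1, w2, w3, w4, w6}

w0: successors {w3, w5}; □◇¬p there: w3:F, w5:T. ✓
w1: successors {w1, w3, w6, w7}; □◇¬p there: w1:F, w3:F, w6:T, w7:T. ✓
w2: successors {w1, w7}; □◇¬p there: w1:F, w7:T. ✓
w3: successors {w7}; □◇¬p there: w7:T. ✓
w4: successors {w4, w7}; □◇¬p there: w4:F, w7:T. ✓
w5: successors {w4}; □◇¬p there: w4:F. ✗
w6: successors {w0, w1}; □◇¬p there: w0:T, w1:F. ✓
w7: successors {w1}; □◇¬p there: w1:F. ✗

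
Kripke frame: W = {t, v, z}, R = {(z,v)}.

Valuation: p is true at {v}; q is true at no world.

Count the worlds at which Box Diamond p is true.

t: no successors, so Box Diamond p holds vacuously. ✓
v: no successors, so Box Diamond p holds vacuously. ✓
z: successors {v}; Diamond p there: v:F. ✗
Satisfying worlds: {t, v}.

2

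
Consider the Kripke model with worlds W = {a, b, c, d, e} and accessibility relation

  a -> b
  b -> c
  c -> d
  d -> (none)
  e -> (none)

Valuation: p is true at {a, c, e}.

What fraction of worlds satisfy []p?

a: successors {b}; p there: b:F. ✗
b: successors {c}; p there: c:T. ✓
c: successors {d}; p there: d:F. ✗
d: no successors, so []p holds vacuously. ✓
e: no successors, so []p holds vacuously. ✓
That's 3 of 5 worlds, so 3/5.

3/5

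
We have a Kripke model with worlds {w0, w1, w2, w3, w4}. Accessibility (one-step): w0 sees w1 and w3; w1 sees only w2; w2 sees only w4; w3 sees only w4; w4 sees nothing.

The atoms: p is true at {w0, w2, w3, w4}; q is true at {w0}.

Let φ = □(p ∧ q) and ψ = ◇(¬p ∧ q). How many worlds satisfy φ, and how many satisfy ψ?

For □(p ∧ q):
w0: successors {w1, w3}; p ∧ q there: w1:F, w3:F. ✗
w1: successors {w2}; p ∧ q there: w2:F. ✗
w2: successors {w4}; p ∧ q there: w4:F. ✗
w3: successors {w4}; p ∧ q there: w4:F. ✗
w4: no successors, so □(p ∧ q) holds vacuously. ✓
— 1 world.
For ◇(¬p ∧ q):
w0: successors {w1, w3}; ¬p ∧ q there: w1:F, w3:F. ✗
w1: successors {w2}; ¬p ∧ q there: w2:F. ✗
w2: successors {w4}; ¬p ∧ q there: w4:F. ✗
w3: successors {w4}; ¬p ∧ q there: w4:F. ✗
w4: no successors, so ◇(¬p ∧ q) fails. ✗
— 0 worlds.

1 and 0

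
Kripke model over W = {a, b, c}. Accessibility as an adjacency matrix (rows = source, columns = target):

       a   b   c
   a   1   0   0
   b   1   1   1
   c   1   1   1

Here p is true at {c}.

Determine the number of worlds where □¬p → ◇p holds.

a: □¬p is T, ◇p is F. ✗
b: □¬p is F, ◇p is T. ✓
c: □¬p is F, ◇p is T. ✓
Satisfying worlds: {b, c}.

2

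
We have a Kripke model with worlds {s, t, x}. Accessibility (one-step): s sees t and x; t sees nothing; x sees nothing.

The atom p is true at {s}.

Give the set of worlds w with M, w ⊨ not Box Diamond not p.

s: Box Diamond not p is F. ✓
t: Box Diamond not p is T. ✗
x: Box Diamond not p is T. ✗

{s}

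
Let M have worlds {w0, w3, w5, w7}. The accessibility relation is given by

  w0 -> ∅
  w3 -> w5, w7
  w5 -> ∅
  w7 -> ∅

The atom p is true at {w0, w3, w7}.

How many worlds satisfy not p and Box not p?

w0: not p is F, Box not p is T. ✗
w3: not p is F, Box not p is F. ✗
w5: not p is T, Box not p is T. ✓
w7: not p is F, Box not p is T. ✗
Satisfying worlds: {w5}.

1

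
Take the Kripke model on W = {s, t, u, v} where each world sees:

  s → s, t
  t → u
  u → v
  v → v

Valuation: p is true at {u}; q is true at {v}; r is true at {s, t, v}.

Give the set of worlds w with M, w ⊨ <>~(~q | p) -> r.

s: <>~(~q | p) is F, r is T. ✓
t: <>~(~q | p) is F, r is T. ✓
u: <>~(~q | p) is T, r is F. ✗
v: <>~(~q | p) is T, r is T. ✓

{s, t, v}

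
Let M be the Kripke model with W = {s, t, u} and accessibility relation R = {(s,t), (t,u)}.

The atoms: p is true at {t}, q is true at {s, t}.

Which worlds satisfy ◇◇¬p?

s: successors {t}; ◇¬p there: t:T. ✓
t: successors {u}; ◇¬p there: u:F. ✗
u: no successors, so ◇◇¬p fails. ✗

{s}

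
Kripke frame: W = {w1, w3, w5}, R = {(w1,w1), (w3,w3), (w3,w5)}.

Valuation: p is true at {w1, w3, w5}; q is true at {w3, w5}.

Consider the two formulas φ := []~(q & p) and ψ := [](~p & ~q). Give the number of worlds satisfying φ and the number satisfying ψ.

For []~(q & p):
w1: successors {w1}; ~(q & p) there: w1:T. ✓
w3: successors {w3, w5}; ~(q & p) there: w3:F, w5:F. ✗
w5: no successors, so []~(q & p) holds vacuously. ✓
— 2 worlds.
For [](~p & ~q):
w1: successors {w1}; ~p & ~q there: w1:F. ✗
w3: successors {w3, w5}; ~p & ~q there: w3:F, w5:F. ✗
w5: no successors, so [](~p & ~q) holds vacuously. ✓
— 1 world.

2 and 1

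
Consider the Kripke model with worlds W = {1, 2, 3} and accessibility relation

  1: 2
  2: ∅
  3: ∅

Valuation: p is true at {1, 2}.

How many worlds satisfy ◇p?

1: successors {2}; p there: 2:T. ✓
2: no successors, so ◇p fails. ✗
3: no successors, so ◇p fails. ✗
Satisfying worlds: {1}.

1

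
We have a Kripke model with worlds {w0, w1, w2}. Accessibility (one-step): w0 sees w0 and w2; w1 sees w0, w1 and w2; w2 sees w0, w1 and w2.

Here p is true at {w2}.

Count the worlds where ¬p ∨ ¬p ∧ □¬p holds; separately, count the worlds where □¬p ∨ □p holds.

For ¬p ∨ ¬p ∧ □¬p:
w0: ¬p is T, ¬p ∧ □¬p is F. ✓
w1: ¬p is T, ¬p ∧ □¬p is F. ✓
w2: ¬p is F, ¬p ∧ □¬p is F. ✗
— 2 worlds.
For □¬p ∨ □p:
w0: □¬p is F, □p is F. ✗
w1: □¬p is F, □p is F. ✗
w2: □¬p is F, □p is F. ✗
— 0 worlds.

2 and 0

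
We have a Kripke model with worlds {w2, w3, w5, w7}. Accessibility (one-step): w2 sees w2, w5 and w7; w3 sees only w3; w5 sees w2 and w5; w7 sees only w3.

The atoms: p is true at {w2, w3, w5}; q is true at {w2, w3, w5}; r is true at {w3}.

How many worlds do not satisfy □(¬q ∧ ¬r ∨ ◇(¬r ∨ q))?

w2: successors {w2, w5, w7}; ¬q ∧ ¬r ∨ ◇(¬r ∨ q) there: w2:T, w5:T, w7:T. ✓
w3: successors {w3}; ¬q ∧ ¬r ∨ ◇(¬r ∨ q) there: w3:T. ✓
w5: successors {w2, w5}; ¬q ∧ ¬r ∨ ◇(¬r ∨ q) there: w2:T, w5:T. ✓
w7: successors {w3}; ¬q ∧ ¬r ∨ ◇(¬r ∨ q) there: w3:T. ✓
Satisfying worlds: {w2, w3, w5, w7}.
So □(¬q ∧ ¬r ∨ ◇(¬r ∨ q)) fails at the other 0 worlds.

0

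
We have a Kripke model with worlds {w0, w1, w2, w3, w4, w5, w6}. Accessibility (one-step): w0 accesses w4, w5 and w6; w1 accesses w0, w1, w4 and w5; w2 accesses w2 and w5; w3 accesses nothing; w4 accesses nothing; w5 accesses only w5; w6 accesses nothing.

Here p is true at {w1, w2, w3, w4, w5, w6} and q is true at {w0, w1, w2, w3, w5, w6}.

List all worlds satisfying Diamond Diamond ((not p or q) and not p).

w0: successors {w4, w5, w6}; Diamond ((not p or q) and not p) there: w4:F, w5:F, w6:F. ✗
w1: successors {w0, w1, w4, w5}; Diamond ((not p or q) and not p) there: w0:F, w1:T, w4:F, w5:F. ✓
w2: successors {w2, w5}; Diamond ((not p or q) and not p) there: w2:F, w5:F. ✗
w3: no successors, so Diamond Diamond ((not p or q) and not p) fails. ✗
w4: no successors, so Diamond Diamond ((not p or q) and not p) fails. ✗
w5: successors {w5}; Diamond ((not p or q) and not p) there: w5:F. ✗
w6: no successors, so Diamond Diamond ((not p or q) and not p) fails. ✗

{w1}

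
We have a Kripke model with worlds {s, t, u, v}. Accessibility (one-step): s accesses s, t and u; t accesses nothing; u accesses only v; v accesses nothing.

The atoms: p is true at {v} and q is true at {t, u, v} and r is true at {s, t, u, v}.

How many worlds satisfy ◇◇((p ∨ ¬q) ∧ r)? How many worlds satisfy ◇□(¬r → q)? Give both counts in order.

1 and 2

For ◇◇((p ∨ ¬q) ∧ r):
s: successors {s, t, u}; ◇((p ∨ ¬q) ∧ r) there: s:T, t:F, u:T. ✓
t: no successors, so ◇◇((p ∨ ¬q) ∧ r) fails. ✗
u: successors {v}; ◇((p ∨ ¬q) ∧ r) there: v:F. ✗
v: no successors, so ◇◇((p ∨ ¬q) ∧ r) fails. ✗
— 1 world.
For ◇□(¬r → q):
s: successors {s, t, u}; □(¬r → q) there: s:T, t:T, u:T. ✓
t: no successors, so ◇□(¬r → q) fails. ✗
u: successors {v}; □(¬r → q) there: v:T. ✓
v: no successors, so ◇□(¬r → q) fails. ✗
— 2 worlds.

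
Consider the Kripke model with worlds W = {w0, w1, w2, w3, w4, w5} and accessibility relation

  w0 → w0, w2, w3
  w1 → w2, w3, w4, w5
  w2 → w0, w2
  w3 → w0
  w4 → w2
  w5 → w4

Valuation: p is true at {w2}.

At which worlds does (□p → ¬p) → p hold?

w0: □p → ¬p is T, p is F. ✗
w1: □p → ¬p is T, p is F. ✗
w2: □p → ¬p is T, p is T. ✓
w3: □p → ¬p is T, p is F. ✗
w4: □p → ¬p is T, p is F. ✗
w5: □p → ¬p is T, p is F. ✗

{w2}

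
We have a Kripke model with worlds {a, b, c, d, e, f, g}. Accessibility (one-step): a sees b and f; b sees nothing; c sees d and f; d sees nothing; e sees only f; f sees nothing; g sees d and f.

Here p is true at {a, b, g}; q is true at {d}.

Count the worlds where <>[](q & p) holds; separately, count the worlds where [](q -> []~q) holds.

4 and 7

For <>[](q & p):
a: successors {b, f}; [](q & p) there: b:T, f:T. ✓
b: no successors, so <>[](q & p) fails. ✗
c: successors {d, f}; [](q & p) there: d:T, f:T. ✓
d: no successors, so <>[](q & p) fails. ✗
e: successors {f}; [](q & p) there: f:T. ✓
f: no successors, so <>[](q & p) fails. ✗
g: successors {d, f}; [](q & p) there: d:T, f:T. ✓
— 4 worlds.
For [](q -> []~q):
a: successors {b, f}; q -> []~q there: b:T, f:T. ✓
b: no successors, so [](q -> []~q) holds vacuously. ✓
c: successors {d, f}; q -> []~q there: d:T, f:T. ✓
d: no successors, so [](q -> []~q) holds vacuously. ✓
e: successors {f}; q -> []~q there: f:T. ✓
f: no successors, so [](q -> []~q) holds vacuously. ✓
g: successors {d, f}; q -> []~q there: d:T, f:T. ✓
— 7 worlds.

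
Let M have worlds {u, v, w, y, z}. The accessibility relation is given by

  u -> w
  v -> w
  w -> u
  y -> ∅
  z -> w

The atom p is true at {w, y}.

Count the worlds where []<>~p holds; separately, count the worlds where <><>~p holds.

For []<>~p:
u: successors {w}; <>~p there: w:T. ✓
v: successors {w}; <>~p there: w:T. ✓
w: successors {u}; <>~p there: u:F. ✗
y: no successors, so []<>~p holds vacuously. ✓
z: successors {w}; <>~p there: w:T. ✓
— 4 worlds.
For <><>~p:
u: successors {w}; <>~p there: w:T. ✓
v: successors {w}; <>~p there: w:T. ✓
w: successors {u}; <>~p there: u:F. ✗
y: no successors, so <><>~p fails. ✗
z: successors {w}; <>~p there: w:T. ✓
— 3 worlds.

4 and 3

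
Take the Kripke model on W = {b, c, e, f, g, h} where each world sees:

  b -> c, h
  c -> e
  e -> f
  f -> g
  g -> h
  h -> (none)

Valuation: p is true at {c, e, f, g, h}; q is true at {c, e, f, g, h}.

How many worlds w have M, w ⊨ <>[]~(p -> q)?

2

b: successors {c, h}; []~(p -> q) there: c:F, h:T. ✓
c: successors {e}; []~(p -> q) there: e:F. ✗
e: successors {f}; []~(p -> q) there: f:F. ✗
f: successors {g}; []~(p -> q) there: g:F. ✗
g: successors {h}; []~(p -> q) there: h:T. ✓
h: no successors, so <>[]~(p -> q) fails. ✗
Satisfying worlds: {b, g}.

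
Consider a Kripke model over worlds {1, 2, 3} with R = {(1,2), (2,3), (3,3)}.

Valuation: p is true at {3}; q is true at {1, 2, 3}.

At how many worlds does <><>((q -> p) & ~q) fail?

3

1: successors {2}; <>((q -> p) & ~q) there: 2:F. ✗
2: successors {3}; <>((q -> p) & ~q) there: 3:F. ✗
3: successors {3}; <>((q -> p) & ~q) there: 3:F. ✗
Satisfying worlds: ∅.
So <><>((q -> p) & ~q) fails at the other 3 worlds.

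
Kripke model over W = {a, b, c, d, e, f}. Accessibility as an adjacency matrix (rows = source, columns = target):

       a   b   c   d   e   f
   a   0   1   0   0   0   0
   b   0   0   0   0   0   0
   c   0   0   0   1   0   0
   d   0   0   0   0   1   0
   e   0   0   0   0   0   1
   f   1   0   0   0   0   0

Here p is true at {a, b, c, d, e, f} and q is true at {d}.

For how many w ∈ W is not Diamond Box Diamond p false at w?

a: Diamond Box Diamond p is T. ✗
b: Diamond Box Diamond p is F. ✓
c: Diamond Box Diamond p is T. ✗
d: Diamond Box Diamond p is T. ✗
e: Diamond Box Diamond p is T. ✗
f: Diamond Box Diamond p is F. ✓
Satisfying worlds: {b, f}.
So not Diamond Box Diamond p fails at the other 4 worlds.

4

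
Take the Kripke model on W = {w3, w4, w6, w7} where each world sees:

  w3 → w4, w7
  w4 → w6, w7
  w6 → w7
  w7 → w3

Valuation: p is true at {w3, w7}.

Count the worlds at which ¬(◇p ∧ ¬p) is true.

2

w3: ◇p ∧ ¬p is F. ✓
w4: ◇p ∧ ¬p is T. ✗
w6: ◇p ∧ ¬p is T. ✗
w7: ◇p ∧ ¬p is F. ✓
Satisfying worlds: {w3, w7}.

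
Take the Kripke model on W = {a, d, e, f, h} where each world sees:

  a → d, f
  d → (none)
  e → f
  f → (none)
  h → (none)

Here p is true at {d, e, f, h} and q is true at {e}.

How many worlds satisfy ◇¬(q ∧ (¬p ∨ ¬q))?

2

a: successors {d, f}; ¬(q ∧ (¬p ∨ ¬q)) there: d:T, f:T. ✓
d: no successors, so ◇¬(q ∧ (¬p ∨ ¬q)) fails. ✗
e: successors {f}; ¬(q ∧ (¬p ∨ ¬q)) there: f:T. ✓
f: no successors, so ◇¬(q ∧ (¬p ∨ ¬q)) fails. ✗
h: no successors, so ◇¬(q ∧ (¬p ∨ ¬q)) fails. ✗
Satisfying worlds: {a, e}.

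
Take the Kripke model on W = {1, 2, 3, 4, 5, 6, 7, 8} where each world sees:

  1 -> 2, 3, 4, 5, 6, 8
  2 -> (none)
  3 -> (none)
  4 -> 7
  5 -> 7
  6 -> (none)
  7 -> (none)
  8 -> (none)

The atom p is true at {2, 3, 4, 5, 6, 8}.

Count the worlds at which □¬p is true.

7

1: successors {2, 3, 4, 5, 6, 8}; ¬p there: 2:F, 3:F, 4:F, 5:F, 6:F, 8:F. ✗
2: no successors, so □¬p holds vacuously. ✓
3: no successors, so □¬p holds vacuously. ✓
4: successors {7}; ¬p there: 7:T. ✓
5: successors {7}; ¬p there: 7:T. ✓
6: no successors, so □¬p holds vacuously. ✓
7: no successors, so □¬p holds vacuously. ✓
8: no successors, so □¬p holds vacuously. ✓
Satisfying worlds: {2, 3, 4, 5, 6, 7, 8}.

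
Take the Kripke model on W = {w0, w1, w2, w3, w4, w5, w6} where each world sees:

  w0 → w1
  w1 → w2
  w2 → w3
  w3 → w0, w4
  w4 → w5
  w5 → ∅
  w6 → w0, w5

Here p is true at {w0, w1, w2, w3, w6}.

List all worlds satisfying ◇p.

w0: successors {w1}; p there: w1:T. ✓
w1: successors {w2}; p there: w2:T. ✓
w2: successors {w3}; p there: w3:T. ✓
w3: successors {w0, w4}; p there: w0:T, w4:F. ✓
w4: successors {w5}; p there: w5:F. ✗
w5: no successors, so ◇p fails. ✗
w6: successors {w0, w5}; p there: w0:T, w5:F. ✓

{w0, w1, w2, w3, w6}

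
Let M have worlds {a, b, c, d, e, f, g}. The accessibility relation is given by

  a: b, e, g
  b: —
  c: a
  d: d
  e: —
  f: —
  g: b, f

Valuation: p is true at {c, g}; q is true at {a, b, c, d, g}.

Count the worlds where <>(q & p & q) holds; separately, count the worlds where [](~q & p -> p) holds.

For <>(q & p & q):
a: successors {b, e, g}; q & p & q there: b:F, e:F, g:T. ✓
b: no successors, so <>(q & p & q) fails. ✗
c: successors {a}; q & p & q there: a:F. ✗
d: successors {d}; q & p & q there: d:F. ✗
e: no successors, so <>(q & p & q) fails. ✗
f: no successors, so <>(q & p & q) fails. ✗
g: successors {b, f}; q & p & q there: b:F, f:F. ✗
— 1 world.
For [](~q & p -> p):
a: successors {b, e, g}; ~q & p -> p there: b:T, e:T, g:T. ✓
b: no successors, so [](~q & p -> p) holds vacuously. ✓
c: successors {a}; ~q & p -> p there: a:T. ✓
d: successors {d}; ~q & p -> p there: d:T. ✓
e: no successors, so [](~q & p -> p) holds vacuously. ✓
f: no successors, so [](~q & p -> p) holds vacuously. ✓
g: successors {b, f}; ~q & p -> p there: b:T, f:T. ✓
— 7 worlds.

1 and 7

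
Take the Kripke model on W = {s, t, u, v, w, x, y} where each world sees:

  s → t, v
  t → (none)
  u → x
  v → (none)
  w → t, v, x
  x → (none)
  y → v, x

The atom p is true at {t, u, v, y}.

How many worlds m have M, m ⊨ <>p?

s: successors {t, v}; p there: t:T, v:T. ✓
t: no successors, so <>p fails. ✗
u: successors {x}; p there: x:F. ✗
v: no successors, so <>p fails. ✗
w: successors {t, v, x}; p there: t:T, v:T, x:F. ✓
x: no successors, so <>p fails. ✗
y: successors {v, x}; p there: v:T, x:F. ✓
Satisfying worlds: {s, w, y}.

3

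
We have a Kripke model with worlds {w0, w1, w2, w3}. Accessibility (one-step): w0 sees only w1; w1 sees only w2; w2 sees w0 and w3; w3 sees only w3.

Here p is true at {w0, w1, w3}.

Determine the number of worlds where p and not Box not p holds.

2

w0: p is T, not Box not p is T. ✓
w1: p is T, not Box not p is F. ✗
w2: p is F, not Box not p is T. ✗
w3: p is T, not Box not p is T. ✓
Satisfying worlds: {w0, w3}.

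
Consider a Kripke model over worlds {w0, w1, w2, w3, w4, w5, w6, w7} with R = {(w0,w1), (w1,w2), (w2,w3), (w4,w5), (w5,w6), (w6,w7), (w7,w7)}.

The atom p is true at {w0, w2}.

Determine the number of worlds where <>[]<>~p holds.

w0: successors {w1}; []<>~p there: w1:T. ✓
w1: successors {w2}; []<>~p there: w2:F. ✗
w2: successors {w3}; []<>~p there: w3:T. ✓
w3: no successors, so <>[]<>~p fails. ✗
w4: successors {w5}; []<>~p there: w5:T. ✓
w5: successors {w6}; []<>~p there: w6:T. ✓
w6: successors {w7}; []<>~p there: w7:T. ✓
w7: successors {w7}; []<>~p there: w7:T. ✓
Satisfying worlds: {w0, w2, w4, w5, w6, w7}.

6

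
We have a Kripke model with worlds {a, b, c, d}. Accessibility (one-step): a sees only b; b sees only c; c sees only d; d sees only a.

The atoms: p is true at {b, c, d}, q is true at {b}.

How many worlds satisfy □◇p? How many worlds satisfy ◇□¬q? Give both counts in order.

3 and 3

For □◇p:
a: successors {b}; ◇p there: b:T. ✓
b: successors {c}; ◇p there: c:T. ✓
c: successors {d}; ◇p there: d:F. ✗
d: successors {a}; ◇p there: a:T. ✓
— 3 worlds.
For ◇□¬q:
a: successors {b}; □¬q there: b:T. ✓
b: successors {c}; □¬q there: c:T. ✓
c: successors {d}; □¬q there: d:T. ✓
d: successors {a}; □¬q there: a:F. ✗
— 3 worlds.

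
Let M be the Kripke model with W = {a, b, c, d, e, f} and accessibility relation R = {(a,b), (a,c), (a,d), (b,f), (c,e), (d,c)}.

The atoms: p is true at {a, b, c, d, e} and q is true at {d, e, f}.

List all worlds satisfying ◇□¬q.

a: successors {b, c, d}; □¬q there: b:F, c:F, d:T. ✓
b: successors {f}; □¬q there: f:T. ✓
c: successors {e}; □¬q there: e:T. ✓
d: successors {c}; □¬q there: c:F. ✗
e: no successors, so ◇□¬q fails. ✗
f: no successors, so ◇□¬q fails. ✗

{a, b, c}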